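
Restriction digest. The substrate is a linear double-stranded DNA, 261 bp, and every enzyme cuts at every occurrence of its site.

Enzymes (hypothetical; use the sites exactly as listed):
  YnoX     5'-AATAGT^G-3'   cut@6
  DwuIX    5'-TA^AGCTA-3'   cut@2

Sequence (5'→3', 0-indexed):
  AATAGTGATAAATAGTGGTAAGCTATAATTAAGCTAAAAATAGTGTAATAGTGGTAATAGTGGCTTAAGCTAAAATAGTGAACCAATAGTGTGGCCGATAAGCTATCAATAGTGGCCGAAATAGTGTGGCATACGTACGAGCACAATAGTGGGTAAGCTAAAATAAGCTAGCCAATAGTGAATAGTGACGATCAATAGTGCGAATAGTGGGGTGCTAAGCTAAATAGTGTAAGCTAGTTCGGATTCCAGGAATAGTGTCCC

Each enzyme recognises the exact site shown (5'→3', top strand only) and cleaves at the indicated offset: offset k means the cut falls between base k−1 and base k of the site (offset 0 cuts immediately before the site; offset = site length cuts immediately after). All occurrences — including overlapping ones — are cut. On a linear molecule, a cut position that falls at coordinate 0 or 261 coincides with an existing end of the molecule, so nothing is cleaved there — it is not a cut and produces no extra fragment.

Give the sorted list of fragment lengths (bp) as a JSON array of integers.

[3,4,5,5,6,6,7,8,9,9,9,10,10,10,11,11,11,12,12,13,13,13,14,25,25]

Scan for sites:
  YnoX (AATAGTG, off=6): starts [0, 10, 38, 46, 55, 73, 84, 107, 119, 144, 173, 180, 193, 202, 222, 250] → cuts [6, 16, 44, 52, 61, 79, 90, 113, 125, 150, 179, 186, 199, 208, 228, 256]
  DwuIX (TAAGCTA, off=2): starts [18, 29, 65, 98, 153, 163, 215, 229] → cuts [20, 31, 67, 100, 155, 165, 217, 231]

Pooled cuts: [6, 16, 20, 31, 44, 52, 61, 67, 79, 90, 100, 113, 125, 150, 155, 165, 179, 186, 199, 208, 217, 228, 231, 256]

Fragments:
  [0,6): 6 bp
  [6,16): 10 bp
  [16,20): 4 bp
  [20,31): 11 bp
  [31,44): 13 bp
  [44,52): 8 bp
  [52,61): 9 bp
  [61,67): 6 bp
  [67,79): 12 bp
  [79,90): 11 bp
  [90,100): 10 bp
  [100,113): 13 bp
  [113,125): 12 bp
  [125,150): 25 bp
  [150,155): 5 bp
  [155,165): 10 bp
  [165,179): 14 bp
  [179,186): 7 bp
  [186,199): 13 bp
  [199,208): 9 bp
  [208,217): 9 bp
  [217,228): 11 bp
  [228,231): 3 bp
  [231,256): 25 bp
  [256,261): 5 bp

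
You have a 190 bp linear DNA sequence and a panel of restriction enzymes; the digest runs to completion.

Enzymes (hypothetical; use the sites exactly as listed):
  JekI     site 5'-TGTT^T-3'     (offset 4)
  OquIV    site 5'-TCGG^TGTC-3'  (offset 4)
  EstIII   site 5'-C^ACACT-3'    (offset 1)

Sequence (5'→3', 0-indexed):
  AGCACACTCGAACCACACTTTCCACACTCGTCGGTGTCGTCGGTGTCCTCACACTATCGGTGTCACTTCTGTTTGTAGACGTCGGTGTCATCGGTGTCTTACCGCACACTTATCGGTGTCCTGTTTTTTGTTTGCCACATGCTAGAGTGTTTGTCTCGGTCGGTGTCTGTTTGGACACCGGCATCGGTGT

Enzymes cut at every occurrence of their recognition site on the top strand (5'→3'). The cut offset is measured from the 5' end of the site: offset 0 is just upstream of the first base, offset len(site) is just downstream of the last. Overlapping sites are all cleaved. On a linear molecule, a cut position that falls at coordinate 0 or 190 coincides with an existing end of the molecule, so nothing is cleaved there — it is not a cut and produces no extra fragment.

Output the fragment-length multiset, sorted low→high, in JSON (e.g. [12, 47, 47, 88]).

Site scan:
  JekI (TGTTT, off=4): starts [69, 121, 128, 147, 167] → cuts [73, 125, 132, 151, 171]
  OquIV (TCGGTGTC, off=4): starts [30, 39, 56, 81, 90, 112, 159] → cuts [34, 43, 60, 85, 94, 116, 163]
  EstIII (CACACT, off=1): starts [2, 13, 22, 49, 104] → cuts [3, 14, 23, 50, 105]

All cut coordinates (distinct, sorted): [3, 14, 23, 34, 43, 50, 60, 73, 85, 94, 105, 116, 125, 132, 151, 163, 171]

Fragments:
  [0,3): 3 bp
  [3,14): 11 bp
  [14,23): 9 bp
  [23,34): 11 bp
  [34,43): 9 bp
  [43,50): 7 bp
  [50,60): 10 bp
  [60,73): 13 bp
  [73,85): 12 bp
  [85,94): 9 bp
  [94,105): 11 bp
  [105,116): 11 bp
  [116,125): 9 bp
  [125,132): 7 bp
  [132,151): 19 bp
  [151,163): 12 bp
  [163,171): 8 bp
  [171,190): 19 bp

[3,7,7,8,9,9,9,9,10,11,11,11,11,12,12,13,19,19]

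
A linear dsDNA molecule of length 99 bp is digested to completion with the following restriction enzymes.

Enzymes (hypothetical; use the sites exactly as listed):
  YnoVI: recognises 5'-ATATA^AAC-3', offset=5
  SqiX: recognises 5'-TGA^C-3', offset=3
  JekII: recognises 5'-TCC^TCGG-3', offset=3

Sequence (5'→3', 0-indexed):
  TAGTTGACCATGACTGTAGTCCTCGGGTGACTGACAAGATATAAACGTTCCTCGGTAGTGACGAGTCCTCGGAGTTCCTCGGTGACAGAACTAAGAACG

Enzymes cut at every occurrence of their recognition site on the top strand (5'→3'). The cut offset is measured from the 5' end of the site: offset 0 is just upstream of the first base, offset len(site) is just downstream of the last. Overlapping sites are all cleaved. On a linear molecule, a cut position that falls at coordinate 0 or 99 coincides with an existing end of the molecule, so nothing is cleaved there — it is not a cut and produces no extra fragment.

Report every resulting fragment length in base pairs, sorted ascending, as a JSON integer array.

[4,6,7,7,7,8,8,9,9,10,10,14]

Per-enzyme occurrences:
  YnoVI ATATAAAC/5: at [38] ⇒ [43]
  SqiX TGAC/3: at [4, 10, 27, 31, 58, 82] ⇒ [7, 13, 30, 34, 61, 85]
  JekII TCCTCGG/3: at [19, 48, 65, 75] ⇒ [22, 51, 68, 78]

All cut coordinates (distinct, sorted): [7, 13, 22, 30, 34, 43, 51, 61, 68, 78, 85]

Fragment lengths:
  [0,7): 7 bp
  [7,13): 6 bp
  [13,22): 9 bp
  [22,30): 8 bp
  [30,34): 4 bp
  [34,43): 9 bp
  [43,51): 8 bp
  [51,61): 10 bp
  [61,68): 7 bp
  [68,78): 10 bp
  [78,85): 7 bp
  [85,99): 14 bp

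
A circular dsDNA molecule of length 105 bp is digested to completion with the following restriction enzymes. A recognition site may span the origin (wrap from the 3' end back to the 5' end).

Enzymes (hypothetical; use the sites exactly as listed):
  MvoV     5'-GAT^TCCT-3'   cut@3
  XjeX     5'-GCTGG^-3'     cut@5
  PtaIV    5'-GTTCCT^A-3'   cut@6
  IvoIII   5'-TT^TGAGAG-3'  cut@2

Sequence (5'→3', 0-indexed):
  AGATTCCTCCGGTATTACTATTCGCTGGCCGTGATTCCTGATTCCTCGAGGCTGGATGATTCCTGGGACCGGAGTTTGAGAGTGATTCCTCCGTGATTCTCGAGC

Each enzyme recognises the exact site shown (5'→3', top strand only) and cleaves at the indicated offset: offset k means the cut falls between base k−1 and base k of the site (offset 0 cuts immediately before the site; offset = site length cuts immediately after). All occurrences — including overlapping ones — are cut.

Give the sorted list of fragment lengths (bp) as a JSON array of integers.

[5,7,7,10,13,16,23,24]

Per-enzyme occurrences:
  MvoV (GATTCCT, off=3): starts [1, 32, 39, 57, 83] → cuts [4, 35, 42, 60, 86]
  XjeX (GCTGG, off=5): starts [23, 50] → cuts [28, 55]
  PtaIV (GTTCCTA, off=6): no sites
  IvoIII (TTTGAGAG, off=2): starts [74] → cuts [76]

Pooled cuts: [4, 28, 35, 42, 55, 60, 76, 86]

Fragment lengths:
  4→28: 24 bp
  28→35: 7 bp
  35→42: 7 bp
  42→55: 13 bp
  55→60: 5 bp
  60→76: 16 bp
  76→86: 10 bp
  86→4 (wrap): 105-86+4 = 23 bp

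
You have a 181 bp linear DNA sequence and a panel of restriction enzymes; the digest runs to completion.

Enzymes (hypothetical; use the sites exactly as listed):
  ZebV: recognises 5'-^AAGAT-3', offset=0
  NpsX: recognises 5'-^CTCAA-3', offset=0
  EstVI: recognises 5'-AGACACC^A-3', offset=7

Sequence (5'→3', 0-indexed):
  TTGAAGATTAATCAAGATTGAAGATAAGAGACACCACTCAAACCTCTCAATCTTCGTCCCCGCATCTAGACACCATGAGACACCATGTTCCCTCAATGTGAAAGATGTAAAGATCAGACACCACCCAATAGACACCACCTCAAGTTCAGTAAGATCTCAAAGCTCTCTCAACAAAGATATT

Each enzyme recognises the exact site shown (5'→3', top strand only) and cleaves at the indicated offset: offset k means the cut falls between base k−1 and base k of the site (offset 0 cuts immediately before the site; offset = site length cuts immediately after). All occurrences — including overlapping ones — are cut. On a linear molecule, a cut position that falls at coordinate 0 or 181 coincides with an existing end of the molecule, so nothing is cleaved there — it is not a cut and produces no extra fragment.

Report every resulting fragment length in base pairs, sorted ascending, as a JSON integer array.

Per-enzyme occurrences:
  ZebV (AAGAT, off=0): starts [3, 13, 20, 101, 109, 150, 173] → cuts [3, 13, 20, 101, 109, 150, 173]
  NpsX (CTCAA, off=0): starts [36, 45, 91, 138, 155, 166] → cuts [36, 45, 91, 138, 155, 166]
  EstVI (AGACACCA, off=7): starts [28, 67, 77, 115, 129] → cuts [35, 74, 84, 122, 136]

Pooled cuts: [3, 13, 20, 35, 36, 45, 74, 84, 91, 101, 109, 122, 136, 138, 150, 155, 166, 173]

Fragments:
  [0,3): 3 bp
  [3,13): 10 bp
  [13,20): 7 bp
  [20,35): 15 bp
  [35,36): 1 bp
  [36,45): 9 bp
  [45,74): 29 bp
  [74,84): 10 bp
  [84,91): 7 bp
  [91,101): 10 bp
  [101,109): 8 bp
  [109,122): 13 bp
  [122,136): 14 bp
  [136,138): 2 bp
  [138,150): 12 bp
  [150,155): 5 bp
  [155,166): 11 bp
  [166,173): 7 bp
  [173,181): 8 bp

[1,2,3,5,7,7,7,8,8,9,10,10,10,11,12,13,14,15,29]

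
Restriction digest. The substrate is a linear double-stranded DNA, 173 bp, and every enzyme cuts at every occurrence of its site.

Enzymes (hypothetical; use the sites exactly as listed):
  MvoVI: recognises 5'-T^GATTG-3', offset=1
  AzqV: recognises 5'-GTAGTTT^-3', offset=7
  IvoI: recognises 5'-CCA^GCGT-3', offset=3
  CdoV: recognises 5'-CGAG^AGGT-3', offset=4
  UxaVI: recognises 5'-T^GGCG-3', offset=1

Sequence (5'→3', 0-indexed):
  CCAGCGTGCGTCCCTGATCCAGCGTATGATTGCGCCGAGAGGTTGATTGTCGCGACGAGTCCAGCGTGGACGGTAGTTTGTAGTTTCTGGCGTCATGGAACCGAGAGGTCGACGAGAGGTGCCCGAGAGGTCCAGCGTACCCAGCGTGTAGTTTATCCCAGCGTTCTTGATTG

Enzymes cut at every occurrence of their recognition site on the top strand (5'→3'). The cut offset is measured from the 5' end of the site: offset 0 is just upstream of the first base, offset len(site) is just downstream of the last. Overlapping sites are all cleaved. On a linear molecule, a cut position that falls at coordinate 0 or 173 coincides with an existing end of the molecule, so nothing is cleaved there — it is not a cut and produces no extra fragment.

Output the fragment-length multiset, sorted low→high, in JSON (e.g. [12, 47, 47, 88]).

Site scan:
  MvoVI (TGATTG, off=1): starts [26, 43, 167] → cuts [27, 44, 168]
  AzqV (GTAGTTT, off=7): starts [72, 79, 147] → cuts [79, 86, 154]
  IvoI (CCAGCGT, off=3): starts [0, 18, 60, 131, 140, 157] → cuts [3, 21, 63, 134, 143, 160]
  CdoV (CGAGAGGT, off=4): starts [35, 101, 112, 123] → cuts [39, 105, 116, 127]
  UxaVI (TGGCG, off=1): starts [87] → cuts [88]

All cut coordinates (distinct, sorted): [3, 21, 27, 39, 44, 63, 79, 86, 88, 105, 116, 127, 134, 143, 154, 160, 168]

Fragments:
  [0,3): 3 bp
  [3,21): 18 bp
  [21,27): 6 bp
  [27,39): 12 bp
  [39,44): 5 bp
  [44,63): 19 bp
  [63,79): 16 bp
  [79,86): 7 bp
  [86,88): 2 bp
  [88,105): 17 bp
  [105,116): 11 bp
  [116,127): 11 bp
  [127,134): 7 bp
  [134,143): 9 bp
  [143,154): 11 bp
  [154,160): 6 bp
  [160,168): 8 bp
  [168,173): 5 bp

[2,3,5,5,6,6,7,7,8,9,11,11,11,12,16,17,18,19]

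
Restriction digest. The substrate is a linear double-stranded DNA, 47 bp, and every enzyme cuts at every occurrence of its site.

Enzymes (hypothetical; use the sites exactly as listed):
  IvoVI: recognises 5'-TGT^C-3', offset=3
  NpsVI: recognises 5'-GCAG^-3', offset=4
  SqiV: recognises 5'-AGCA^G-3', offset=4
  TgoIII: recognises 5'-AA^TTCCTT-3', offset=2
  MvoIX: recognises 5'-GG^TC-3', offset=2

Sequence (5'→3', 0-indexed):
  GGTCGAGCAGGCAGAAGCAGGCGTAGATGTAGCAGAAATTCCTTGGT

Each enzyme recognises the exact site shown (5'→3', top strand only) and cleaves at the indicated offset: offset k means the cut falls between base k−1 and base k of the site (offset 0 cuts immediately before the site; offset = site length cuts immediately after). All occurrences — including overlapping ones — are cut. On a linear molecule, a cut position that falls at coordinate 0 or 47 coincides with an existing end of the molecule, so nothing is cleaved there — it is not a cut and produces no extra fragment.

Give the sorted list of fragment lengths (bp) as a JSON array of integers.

Per-enzyme occurrences:
  IvoVI (TGTC, off=3): no sites
  NpsVI GCAG/4: at [6, 10, 16, 31] ⇒ [10, 14, 20, 35]
  SqiV AGCAG/4: at [5, 15, 30] ⇒ [9, 19, 34]
  TgoIII AATTCCTT/2: at [36] ⇒ [38]
  MvoIX GGTC/2: at [0] ⇒ [2]

Pooled cuts: [2, 9, 10, 14, 19, 20, 34, 35, 38]

Fragment lengths:
  [0,2): 2 bp
  [2,9): 7 bp
  [9,10): 1 bp
  [10,14): 4 bp
  [14,19): 5 bp
  [19,20): 1 bp
  [20,34): 14 bp
  [34,35): 1 bp
  [35,38): 3 bp
  [38,47): 9 bp

[1,1,1,2,3,4,5,7,9,14]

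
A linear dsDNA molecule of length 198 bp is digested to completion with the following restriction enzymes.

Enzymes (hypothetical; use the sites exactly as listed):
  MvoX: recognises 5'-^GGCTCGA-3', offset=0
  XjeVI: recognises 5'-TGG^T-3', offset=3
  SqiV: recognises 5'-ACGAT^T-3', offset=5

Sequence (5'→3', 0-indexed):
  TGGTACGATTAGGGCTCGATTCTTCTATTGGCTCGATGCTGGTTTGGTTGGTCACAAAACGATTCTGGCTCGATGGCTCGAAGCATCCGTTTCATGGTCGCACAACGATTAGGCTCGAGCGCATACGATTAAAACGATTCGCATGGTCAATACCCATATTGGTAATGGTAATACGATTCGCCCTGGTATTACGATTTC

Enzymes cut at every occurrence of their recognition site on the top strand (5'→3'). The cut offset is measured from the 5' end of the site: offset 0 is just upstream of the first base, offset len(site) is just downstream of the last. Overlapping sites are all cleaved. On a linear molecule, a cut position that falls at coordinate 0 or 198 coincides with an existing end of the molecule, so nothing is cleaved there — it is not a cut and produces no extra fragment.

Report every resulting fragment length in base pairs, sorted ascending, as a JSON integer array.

[2,3,3,3,3,4,5,6,6,8,8,9,9,9,9,12,12,13,16,17,18,23]

Per-enzyme occurrences:
  MvoX (GGCTCGA, off=0): starts [12, 29, 66, 74, 111] → cuts [12, 29, 66, 74, 111]
  XjeVI (TGGT, off=3): starts [0, 39, 44, 48, 94, 143, 159, 165, 183] → cuts [3, 42, 47, 51, 97, 146, 162, 168, 186]
  SqiV (ACGATT, off=5): starts [4, 58, 104, 124, 133, 172, 190] → cuts [9, 63, 109, 129, 138, 177, 195]

Pooled cuts: [3, 9, 12, 29, 42, 47, 51, 63, 66, 74, 97, 109, 111, 129, 138, 146, 162, 168, 177, 186, 195]

Fragment lengths:
  [0,3): 3 bp
  [3,9): 6 bp
  [9,12): 3 bp
  [12,29): 17 bp
  [29,42): 13 bp
  [42,47): 5 bp
  [47,51): 4 bp
  [51,63): 12 bp
  [63,66): 3 bp
  [66,74): 8 bp
  [74,97): 23 bp
  [97,109): 12 bp
  [109,111): 2 bp
  [111,129): 18 bp
  [129,138): 9 bp
  [138,146): 8 bp
  [146,162): 16 bp
  [162,168): 6 bp
  [168,177): 9 bp
  [177,186): 9 bp
  [186,195): 9 bp
  [195,198): 3 bp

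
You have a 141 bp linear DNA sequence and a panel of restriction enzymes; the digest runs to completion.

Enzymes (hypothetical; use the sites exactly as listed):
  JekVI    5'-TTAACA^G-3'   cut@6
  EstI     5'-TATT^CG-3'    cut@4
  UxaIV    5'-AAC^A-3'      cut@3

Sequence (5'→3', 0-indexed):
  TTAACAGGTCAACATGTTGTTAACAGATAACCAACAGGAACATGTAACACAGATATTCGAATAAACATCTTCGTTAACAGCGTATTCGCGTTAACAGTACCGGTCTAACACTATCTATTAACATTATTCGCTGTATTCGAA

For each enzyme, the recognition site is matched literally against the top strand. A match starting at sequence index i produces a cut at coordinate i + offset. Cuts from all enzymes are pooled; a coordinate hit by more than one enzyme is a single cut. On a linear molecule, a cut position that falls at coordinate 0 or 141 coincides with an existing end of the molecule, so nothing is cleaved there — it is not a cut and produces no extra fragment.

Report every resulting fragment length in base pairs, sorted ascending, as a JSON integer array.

Per-enzyme occurrences:
  JekVI (TTAACAG, off=6): starts [0, 19, 73, 90] → cuts [6, 25, 79, 96]
  EstI (TATTCG, off=4): starts [53, 82, 124, 133] → cuts [57, 86, 128, 137]
  UxaIV (AACA, off=3): starts [2, 10, 21, 32, 38, 45, 63, 75, 92, 106, 119] → cuts [5, 13, 24, 35, 41, 48, 66, 78, 95, 109, 122]

All cut coordinates (distinct, sorted): [5, 6, 13, 24, 25, 35, 41, 48, 57, 66, 78, 79, 86, 95, 96, 109, 122, 128, 137]

Fragment lengths:
  [0,5): 5 bp
  [5,6): 1 bp
  [6,13): 7 bp
  [13,24): 11 bp
  [24,25): 1 bp
  [25,35): 10 bp
  [35,41): 6 bp
  [41,48): 7 bp
  [48,57): 9 bp
  [57,66): 9 bp
  [66,78): 12 bp
  [78,79): 1 bp
  [79,86): 7 bp
  [86,95): 9 bp
  [95,96): 1 bp
  [96,109): 13 bp
  [109,122): 13 bp
  [122,128): 6 bp
  [128,137): 9 bp
  [137,141): 4 bp

[1,1,1,1,4,5,6,6,7,7,7,9,9,9,9,10,11,12,13,13]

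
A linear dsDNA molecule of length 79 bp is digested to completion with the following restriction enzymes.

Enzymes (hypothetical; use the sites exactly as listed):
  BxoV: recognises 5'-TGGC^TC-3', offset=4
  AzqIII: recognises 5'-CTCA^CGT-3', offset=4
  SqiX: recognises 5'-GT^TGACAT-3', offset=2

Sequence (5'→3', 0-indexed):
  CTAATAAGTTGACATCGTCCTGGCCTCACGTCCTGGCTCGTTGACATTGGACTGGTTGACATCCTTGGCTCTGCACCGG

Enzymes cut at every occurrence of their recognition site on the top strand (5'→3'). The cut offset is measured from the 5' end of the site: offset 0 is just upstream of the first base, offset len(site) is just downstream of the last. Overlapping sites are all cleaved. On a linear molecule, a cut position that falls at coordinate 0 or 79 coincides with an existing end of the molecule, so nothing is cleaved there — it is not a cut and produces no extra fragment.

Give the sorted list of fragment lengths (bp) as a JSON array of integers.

Scan for sites:
  BxoV TGGCTC/4: at [33, 65] ⇒ [37, 69]
  AzqIII CTCACGT/4: at [24] ⇒ [28]
  SqiX GTTGACAT/2: at [7, 39, 54] ⇒ [9, 41, 56]

All cut coordinates (distinct, sorted): [9, 28, 37, 41, 56, 69]

Fragment lengths:
  [0,9): 9 bp
  [9,28): 19 bp
  [28,37): 9 bp
  [37,41): 4 bp
  [41,56): 15 bp
  [56,69): 13 bp
  [69,79): 10 bp

[4,9,9,10,13,15,19]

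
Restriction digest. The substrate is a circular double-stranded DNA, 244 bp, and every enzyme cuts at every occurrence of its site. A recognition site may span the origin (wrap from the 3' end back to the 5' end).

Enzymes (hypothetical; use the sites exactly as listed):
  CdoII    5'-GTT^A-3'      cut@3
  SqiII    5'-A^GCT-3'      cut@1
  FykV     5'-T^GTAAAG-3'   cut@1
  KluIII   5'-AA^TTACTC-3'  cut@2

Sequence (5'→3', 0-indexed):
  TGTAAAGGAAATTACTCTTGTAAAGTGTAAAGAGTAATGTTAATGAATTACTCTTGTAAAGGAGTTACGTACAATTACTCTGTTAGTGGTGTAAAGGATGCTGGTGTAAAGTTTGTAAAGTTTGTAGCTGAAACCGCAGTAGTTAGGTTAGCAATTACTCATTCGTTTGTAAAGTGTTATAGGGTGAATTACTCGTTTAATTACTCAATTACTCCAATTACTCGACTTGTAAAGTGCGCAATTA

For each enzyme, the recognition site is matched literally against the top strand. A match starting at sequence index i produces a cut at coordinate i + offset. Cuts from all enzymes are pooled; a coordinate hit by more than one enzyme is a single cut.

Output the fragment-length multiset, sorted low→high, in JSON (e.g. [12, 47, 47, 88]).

[5,5,6,6,7,8,8,8,8,9,9,10,10,10,10,11,11,12,12,14,15,15,17,18]

Site scan:
  CdoII (GTTA, off=3): starts [38, 63, 81, 141, 146, 175] → cuts [41, 66, 84, 144, 149, 178]
  SqiII (AGCT, off=1): starts [125] → cuts [126]
  FykV (TGTAAAG, off=1): starts [0, 18, 25, 54, 89, 104, 113, 167, 227] → cuts [1, 19, 26, 55, 90, 105, 114, 168, 228]
  KluIII (AATTACTC, off=2): starts [9, 45, 72, 152, 186, 198, 206, 215] → cuts [11, 47, 74, 154, 188, 200, 208, 217]

Pooled cuts: [1, 11, 19, 26, 41, 47, 55, 66, 74, 84, 90, 105, 114, 126, 144, 149, 154, 168, 178, 188, 200, 208, 217, 228]

Fragment lengths:
  1→11: 10 bp
  11→19: 8 bp
  19→26: 7 bp
  26→41: 15 bp
  41→47: 6 bp
  47→55: 8 bp
  55→66: 11 bp
  66→74: 8 bp
  74→84: 10 bp
  84→90: 6 bp
  90→105: 15 bp
  105→114: 9 bp
  114→126: 12 bp
  126→144: 18 bp
  144→149: 5 bp
  149→154: 5 bp
  154→168: 14 bp
  168→178: 10 bp
  178→188: 10 bp
  188→200: 12 bp
  200→208: 8 bp
  208→217: 9 bp
  217→228: 11 bp
  228→1 (wrap): 244-228+1 = 17 bp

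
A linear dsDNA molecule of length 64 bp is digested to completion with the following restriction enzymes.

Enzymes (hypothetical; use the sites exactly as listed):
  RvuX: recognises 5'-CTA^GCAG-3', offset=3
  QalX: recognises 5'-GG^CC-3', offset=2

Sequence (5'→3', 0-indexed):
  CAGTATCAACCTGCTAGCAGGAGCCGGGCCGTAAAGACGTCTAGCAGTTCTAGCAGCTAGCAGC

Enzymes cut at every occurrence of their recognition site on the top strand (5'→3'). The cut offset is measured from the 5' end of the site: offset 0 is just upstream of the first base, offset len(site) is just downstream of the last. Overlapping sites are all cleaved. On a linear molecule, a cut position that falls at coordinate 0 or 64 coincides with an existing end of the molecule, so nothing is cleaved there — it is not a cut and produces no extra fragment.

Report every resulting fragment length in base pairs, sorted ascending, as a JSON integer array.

Site scan:
  RvuX CTAGCAG/3: at [13, 40, 49, 56] ⇒ [16, 43, 52, 59]
  QalX GGCC/2: at [26] ⇒ [28]

Pooled cuts: [16, 28, 43, 52, 59]

Fragment lengths:
  [0,16): 16 bp
  [16,28): 12 bp
  [28,43): 15 bp
  [43,52): 9 bp
  [52,59): 7 bp
  [59,64): 5 bp

[5,7,9,12,15,16]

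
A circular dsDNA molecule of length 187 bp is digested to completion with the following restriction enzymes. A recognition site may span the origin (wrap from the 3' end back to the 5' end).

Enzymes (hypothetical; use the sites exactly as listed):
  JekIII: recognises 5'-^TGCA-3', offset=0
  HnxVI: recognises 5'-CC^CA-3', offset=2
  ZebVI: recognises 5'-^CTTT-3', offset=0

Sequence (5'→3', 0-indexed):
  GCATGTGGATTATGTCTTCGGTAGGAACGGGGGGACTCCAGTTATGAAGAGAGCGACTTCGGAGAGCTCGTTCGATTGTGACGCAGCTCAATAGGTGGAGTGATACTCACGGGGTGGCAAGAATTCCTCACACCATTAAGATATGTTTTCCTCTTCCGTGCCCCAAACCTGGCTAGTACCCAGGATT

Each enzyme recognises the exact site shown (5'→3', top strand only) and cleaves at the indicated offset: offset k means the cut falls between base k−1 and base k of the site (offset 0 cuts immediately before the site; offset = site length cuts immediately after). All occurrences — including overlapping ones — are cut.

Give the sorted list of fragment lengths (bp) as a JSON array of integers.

[6,17,164]

Scan for sites:
  JekIII (TGCA, off=0): starts [186] → cuts [186]
  HnxVI (CCCA, off=2): starts [161, 178] → cuts [163, 180]
  ZebVI (CTTT, off=0): no sites

Pooled cuts: [163, 180, 186]

Fragment lengths:
  163→180: 17 bp
  180→186: 6 bp
  186→163 (wrap): 187-186+163 = 164 bp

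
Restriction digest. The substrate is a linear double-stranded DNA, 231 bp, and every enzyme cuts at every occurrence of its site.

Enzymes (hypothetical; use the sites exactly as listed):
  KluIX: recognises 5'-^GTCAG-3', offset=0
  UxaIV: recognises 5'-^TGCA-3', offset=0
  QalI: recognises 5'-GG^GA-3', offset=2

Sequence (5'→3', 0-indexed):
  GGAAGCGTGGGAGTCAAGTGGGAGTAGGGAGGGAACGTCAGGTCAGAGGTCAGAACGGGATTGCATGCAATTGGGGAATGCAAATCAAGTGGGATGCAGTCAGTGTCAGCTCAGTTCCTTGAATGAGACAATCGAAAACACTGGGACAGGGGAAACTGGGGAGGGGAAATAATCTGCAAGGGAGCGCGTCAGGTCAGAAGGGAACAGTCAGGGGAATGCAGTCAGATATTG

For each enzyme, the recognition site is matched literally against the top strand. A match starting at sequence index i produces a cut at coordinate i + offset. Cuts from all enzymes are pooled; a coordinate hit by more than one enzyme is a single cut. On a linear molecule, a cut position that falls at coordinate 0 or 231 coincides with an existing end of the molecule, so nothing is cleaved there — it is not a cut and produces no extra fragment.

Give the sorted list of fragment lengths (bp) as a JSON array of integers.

[2,3,3,3,4,4,4,4,4,5,5,5,5,6,6,7,7,7,7,7,9,9,9,10,10,10,11,11,14,40]

Site scan:
  KluIX (GTCAG, off=0): starts [36, 41, 48, 98, 104, 187, 192, 206, 220] → cuts [36, 41, 48, 98, 104, 187, 192, 206, 220]
  UxaIV (TGCA, off=0): starts [61, 65, 78, 94, 174, 216] → cuts [61, 65, 78, 94, 174, 216]
  QalI (GGGA, off=2): starts [8, 19, 26, 30, 56, 73, 90, 142, 149, 158, 163, 179, 199, 211] → cuts [10, 21, 28, 32, 58, 75, 92, 144, 151, 160, 165, 181, 201, 213]

All cut coordinates (distinct, sorted): [10, 21, 28, 32, 36, 41, 48, 58, 61, 65, 75, 78, 92, 94, 98, 104, 144, 151, 160, 165, 174, 181, 187, 192, 201, 206, 213, 216, 220]

Fragment lengths:
  [0,10): 10 bp
  [10,21): 11 bp
  [21,28): 7 bp
  [28,32): 4 bp
  [32,36): 4 bp
  [36,41): 5 bp
  [41,48): 7 bp
  [48,58): 10 bp
  [58,61): 3 bp
  [61,65): 4 bp
  [65,75): 10 bp
  [75,78): 3 bp
  [78,92): 14 bp
  [92,94): 2 bp
  [94,98): 4 bp
  [98,104): 6 bp
  [104,144): 40 bp
  [144,151): 7 bp
  [151,160): 9 bp
  [160,165): 5 bp
  [165,174): 9 bp
  [174,181): 7 bp
  [181,187): 6 bp
  [187,192): 5 bp
  [192,201): 9 bp
  [201,206): 5 bp
  [206,213): 7 bp
  [213,216): 3 bp
  [216,220): 4 bp
  [220,231): 11 bp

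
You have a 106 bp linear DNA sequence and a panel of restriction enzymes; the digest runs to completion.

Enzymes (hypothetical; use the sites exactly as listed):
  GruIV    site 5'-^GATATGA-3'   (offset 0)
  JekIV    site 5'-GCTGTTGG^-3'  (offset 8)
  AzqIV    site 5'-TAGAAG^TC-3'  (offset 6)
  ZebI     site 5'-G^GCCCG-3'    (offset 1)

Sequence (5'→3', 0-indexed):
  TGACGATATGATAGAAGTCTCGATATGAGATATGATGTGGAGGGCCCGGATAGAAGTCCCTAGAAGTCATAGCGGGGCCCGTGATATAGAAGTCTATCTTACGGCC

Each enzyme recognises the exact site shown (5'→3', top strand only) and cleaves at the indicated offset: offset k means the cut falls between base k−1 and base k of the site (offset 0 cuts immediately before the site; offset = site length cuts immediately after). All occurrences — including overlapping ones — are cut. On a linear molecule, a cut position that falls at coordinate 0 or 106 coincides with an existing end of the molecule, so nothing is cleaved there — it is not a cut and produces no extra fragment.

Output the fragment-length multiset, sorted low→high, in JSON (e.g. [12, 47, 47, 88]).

Site scan:
  GruIV (GATATGA, off=0): starts [4, 21, 28] → cuts [4, 21, 28]
  JekIV (GCTGTTGG, off=8): no sites
  AzqIV (TAGAAGTC, off=6): starts [11, 50, 60, 86] → cuts [17, 56, 66, 92]
  ZebI (GGCCCG, off=1): starts [42, 75] → cuts [43, 76]

All cut coordinates (distinct, sorted): [4, 17, 21, 28, 43, 56, 66, 76, 92]

Fragment lengths:
  [0,4): 4 bp
  [4,17): 13 bp
  [17,21): 4 bp
  [21,28): 7 bp
  [28,43): 15 bp
  [43,56): 13 bp
  [56,66): 10 bp
  [66,76): 10 bp
  [76,92): 16 bp
  [92,106): 14 bp

[4,4,7,10,10,13,13,14,15,16]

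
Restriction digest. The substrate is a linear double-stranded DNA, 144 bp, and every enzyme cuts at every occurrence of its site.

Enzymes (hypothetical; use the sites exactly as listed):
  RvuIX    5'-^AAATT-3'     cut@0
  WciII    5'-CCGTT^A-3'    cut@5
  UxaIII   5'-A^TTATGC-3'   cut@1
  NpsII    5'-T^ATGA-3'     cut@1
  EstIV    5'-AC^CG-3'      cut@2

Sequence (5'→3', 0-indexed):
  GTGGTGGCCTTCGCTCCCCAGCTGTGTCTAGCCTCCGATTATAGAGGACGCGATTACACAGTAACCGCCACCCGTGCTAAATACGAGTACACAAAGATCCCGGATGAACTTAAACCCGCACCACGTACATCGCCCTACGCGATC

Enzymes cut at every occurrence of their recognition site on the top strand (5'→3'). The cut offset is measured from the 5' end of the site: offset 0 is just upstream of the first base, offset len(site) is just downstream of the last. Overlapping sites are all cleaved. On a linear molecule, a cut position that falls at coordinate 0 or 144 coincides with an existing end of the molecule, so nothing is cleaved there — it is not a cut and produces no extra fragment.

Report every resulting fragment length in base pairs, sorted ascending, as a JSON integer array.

Per-enzyme occurrences:
  RvuIX (AAATT, off=0): no sites
  WciII (CCGTTA, off=5): no sites
  UxaIII (ATTATGC, off=1): no sites
  NpsII (TATGA, off=1): no sites
  EstIV ACCG/2: at [63] ⇒ [65]

Pooled cuts: [65]

Fragment lengths:
  [0,65): 65 bp
  [65,144): 79 bp

[65,79]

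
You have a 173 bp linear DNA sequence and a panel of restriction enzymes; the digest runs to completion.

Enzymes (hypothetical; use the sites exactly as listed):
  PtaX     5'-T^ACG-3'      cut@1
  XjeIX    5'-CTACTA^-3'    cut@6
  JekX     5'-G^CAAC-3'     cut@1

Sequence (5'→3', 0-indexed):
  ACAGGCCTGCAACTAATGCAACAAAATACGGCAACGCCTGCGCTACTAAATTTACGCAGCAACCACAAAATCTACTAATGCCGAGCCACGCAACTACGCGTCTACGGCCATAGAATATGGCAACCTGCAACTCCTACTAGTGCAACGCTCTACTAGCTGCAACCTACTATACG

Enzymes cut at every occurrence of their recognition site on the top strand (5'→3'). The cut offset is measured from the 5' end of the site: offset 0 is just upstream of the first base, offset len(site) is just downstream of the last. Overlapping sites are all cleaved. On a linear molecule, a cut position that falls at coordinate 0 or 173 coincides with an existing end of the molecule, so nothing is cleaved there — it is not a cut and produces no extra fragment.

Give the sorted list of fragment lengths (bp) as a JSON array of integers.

Site scan:
  PtaX (TACG, off=1): starts [26, 52, 94, 102, 169] → cuts [27, 53, 95, 103, 170]
  XjeIX (CTACTA, off=6): starts [42, 71, 133, 149, 163] → cuts [48, 77, 139, 155, 169]
  JekX (GCAAC, off=1): starts [8, 17, 30, 58, 89, 119, 126, 141, 158] → cuts [9, 18, 31, 59, 90, 120, 127, 142, 159]

All cut coordinates (distinct, sorted): [9, 18, 27, 31, 48, 53, 59, 77, 90, 95, 103, 120, 127, 139, 142, 155, 159, 169, 170]

Fragments:
  [0,9): 9 bp
  [9,18): 9 bp
  [18,27): 9 bp
  [27,31): 4 bp
  [31,48): 17 bp
  [48,53): 5 bp
  [53,59): 6 bp
  [59,77): 18 bp
  [77,90): 13 bp
  [90,95): 5 bp
  [95,103): 8 bp
  [103,120): 17 bp
  [120,127): 7 bp
  [127,139): 12 bp
  [139,142): 3 bp
  [142,155): 13 bp
  [155,159): 4 bp
  [159,169): 10 bp
  [169,170): 1 bp
  [170,173): 3 bp

[1,3,3,4,4,5,5,6,7,8,9,9,9,10,12,13,13,17,17,18]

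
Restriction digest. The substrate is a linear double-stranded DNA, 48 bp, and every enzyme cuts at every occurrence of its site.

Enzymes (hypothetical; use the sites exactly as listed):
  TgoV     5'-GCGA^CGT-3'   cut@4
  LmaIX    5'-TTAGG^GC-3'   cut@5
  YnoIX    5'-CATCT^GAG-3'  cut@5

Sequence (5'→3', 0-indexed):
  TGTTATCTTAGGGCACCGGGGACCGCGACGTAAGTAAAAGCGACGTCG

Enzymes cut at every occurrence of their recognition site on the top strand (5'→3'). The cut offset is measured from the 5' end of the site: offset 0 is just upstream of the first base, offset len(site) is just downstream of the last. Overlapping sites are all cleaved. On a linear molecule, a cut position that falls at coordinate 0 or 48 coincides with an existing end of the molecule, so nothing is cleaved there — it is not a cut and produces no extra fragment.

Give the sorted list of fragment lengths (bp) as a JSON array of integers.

[5,12,15,16]

Scan for sites:
  TgoV (GCGACGT, off=4): starts [24, 39] → cuts [28, 43]
  LmaIX (TTAGGGC, off=5): starts [7] → cuts [12]
  YnoIX (CATCTGAG, off=5): no sites

Pooled cuts: [12, 28, 43]

Fragments:
  [0,12): 12 bp
  [12,28): 16 bp
  [28,43): 15 bp
  [43,48): 5 bp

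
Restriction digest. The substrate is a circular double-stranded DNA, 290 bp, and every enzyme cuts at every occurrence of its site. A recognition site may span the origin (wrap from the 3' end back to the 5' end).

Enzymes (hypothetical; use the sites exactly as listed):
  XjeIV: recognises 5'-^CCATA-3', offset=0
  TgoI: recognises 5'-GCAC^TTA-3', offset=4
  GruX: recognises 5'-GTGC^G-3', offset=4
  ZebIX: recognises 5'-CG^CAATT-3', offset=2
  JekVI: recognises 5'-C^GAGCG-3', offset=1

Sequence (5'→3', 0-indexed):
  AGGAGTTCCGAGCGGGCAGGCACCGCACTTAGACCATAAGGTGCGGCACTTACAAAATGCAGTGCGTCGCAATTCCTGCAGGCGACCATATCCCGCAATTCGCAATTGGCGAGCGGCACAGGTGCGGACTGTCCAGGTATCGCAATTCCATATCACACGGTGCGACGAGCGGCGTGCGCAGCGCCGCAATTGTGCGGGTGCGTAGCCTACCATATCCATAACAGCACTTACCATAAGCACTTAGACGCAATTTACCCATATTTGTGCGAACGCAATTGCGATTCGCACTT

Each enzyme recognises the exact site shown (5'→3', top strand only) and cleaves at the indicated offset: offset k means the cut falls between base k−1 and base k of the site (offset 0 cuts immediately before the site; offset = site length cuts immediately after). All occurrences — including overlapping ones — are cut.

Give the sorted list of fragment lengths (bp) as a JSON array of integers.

Per-enzyme occurrences:
  XjeIV CCATA/0: at [33, 85, 147, 209, 215, 230, 255] ⇒ [33, 85, 147, 209, 215, 230, 255]
  TgoI GCACTTA/4: at [24, 45, 223, 236, 284] ⇒ [28, 49, 227, 240, 288]
  GruX GTGCG/4: at [40, 61, 121, 159, 173, 191, 197, 263] ⇒ [44, 65, 125, 163, 177, 195, 201, 267]
  ZebIX CGCAATT/2: at [67, 93, 100, 140, 184, 245, 270] ⇒ [69, 95, 102, 142, 186, 247, 272]
  JekVI CGAGCG/1: at [8, 109, 165] ⇒ [9, 110, 166]

All cut coordinates (distinct, sorted): [9, 28, 33, 44, 49, 65, 69, 85, 95, 102, 110, 125, 142, 147, 163, 166, 177, 186, 195, 201, 209, 215, 227, 230, 240, 247, 255, 267, 272, 288]

Fragment lengths:
  9→28: 19 bp
  28→33: 5 bp
  33→44: 11 bp
  44→49: 5 bp
  49→65: 16 bp
  65→69: 4 bp
  69→85: 16 bp
  85→95: 10 bp
  95→102: 7 bp
  102→110: 8 bp
  110→125: 15 bp
  125→142: 17 bp
  142→147: 5 bp
  147→163: 16 bp
  163→166: 3 bp
  166→177: 11 bp
  177→186: 9 bp
  186→195: 9 bp
  195→201: 6 bp
  201→209: 8 bp
  209→215: 6 bp
  215→227: 12 bp
  227→230: 3 bp
  230→240: 10 bp
  240→247: 7 bp
  247→255: 8 bp
  255→267: 12 bp
  267→272: 5 bp
  272→288: 16 bp
  288→9 (wrap): 290-288+9 = 11 bp

[3,3,4,5,5,5,5,6,6,7,7,8,8,8,9,9,10,10,11,11,11,12,12,15,16,16,16,16,17,19]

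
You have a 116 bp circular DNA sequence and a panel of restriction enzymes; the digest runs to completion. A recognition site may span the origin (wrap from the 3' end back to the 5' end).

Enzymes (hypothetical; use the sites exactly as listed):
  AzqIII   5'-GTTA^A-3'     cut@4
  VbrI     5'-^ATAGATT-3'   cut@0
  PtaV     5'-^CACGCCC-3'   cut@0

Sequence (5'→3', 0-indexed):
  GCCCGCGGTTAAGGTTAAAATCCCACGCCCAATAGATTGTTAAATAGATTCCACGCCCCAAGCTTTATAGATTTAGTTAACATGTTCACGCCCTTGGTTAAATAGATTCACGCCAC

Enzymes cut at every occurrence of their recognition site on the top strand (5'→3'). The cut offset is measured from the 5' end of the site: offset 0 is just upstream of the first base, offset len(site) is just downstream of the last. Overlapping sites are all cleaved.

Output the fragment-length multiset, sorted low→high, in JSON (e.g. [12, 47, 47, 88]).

Scan for sites:
  AzqIII (GTTAA, off=4): starts [7, 13, 38, 75, 96] → cuts [11, 17, 42, 79, 100]
  VbrI (ATAGATT, off=0): starts [31, 43, 66, 101] → cuts [31, 43, 66, 101]
  PtaV (CACGCCC, off=0): starts [23, 51, 86, 113] → cuts [23, 51, 86, 113]

Pooled cuts: [11, 17, 23, 31, 42, 43, 51, 66, 79, 86, 100, 101, 113]

Fragment lengths:
  11→17: 6 bp
  17→23: 6 bp
  23→31: 8 bp
  31→42: 11 bp
  42→43: 1 bp
  43→51: 8 bp
  51→66: 15 bp
  66→79: 13 bp
  79→86: 7 bp
  86→100: 14 bp
  100→101: 1 bp
  101→113: 12 bp
  113→11 (wrap): 116-113+11 = 14 bp

[1,1,6,6,7,8,8,11,12,13,14,14,15]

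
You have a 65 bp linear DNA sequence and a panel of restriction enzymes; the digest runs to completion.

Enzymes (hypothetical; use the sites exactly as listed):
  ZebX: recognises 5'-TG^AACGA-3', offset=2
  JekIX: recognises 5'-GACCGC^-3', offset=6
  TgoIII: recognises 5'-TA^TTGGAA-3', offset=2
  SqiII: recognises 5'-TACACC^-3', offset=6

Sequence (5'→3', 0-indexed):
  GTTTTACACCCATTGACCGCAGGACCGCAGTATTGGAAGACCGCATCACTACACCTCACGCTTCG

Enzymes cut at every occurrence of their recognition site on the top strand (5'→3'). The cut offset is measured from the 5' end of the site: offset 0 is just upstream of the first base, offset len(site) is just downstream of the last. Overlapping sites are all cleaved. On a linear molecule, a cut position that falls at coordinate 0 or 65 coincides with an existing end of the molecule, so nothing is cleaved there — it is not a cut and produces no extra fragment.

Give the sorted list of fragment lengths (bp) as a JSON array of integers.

Per-enzyme occurrences:
  ZebX (TGAACGA, off=2): no sites
  JekIX GACCGC/6: at [14, 22, 38] ⇒ [20, 28, 44]
  TgoIII TATTGGAA/2: at [30] ⇒ [32]
  SqiII TACACC/6: at [4, 49] ⇒ [10, 55]

All cut coordinates (distinct, sorted): [10, 20, 28, 32, 44, 55]

Fragment lengths:
  [0,10): 10 bp
  [10,20): 10 bp
  [20,28): 8 bp
  [28,32): 4 bp
  [32,44): 12 bp
  [44,55): 11 bp
  [55,65): 10 bp

[4,8,10,10,10,11,12]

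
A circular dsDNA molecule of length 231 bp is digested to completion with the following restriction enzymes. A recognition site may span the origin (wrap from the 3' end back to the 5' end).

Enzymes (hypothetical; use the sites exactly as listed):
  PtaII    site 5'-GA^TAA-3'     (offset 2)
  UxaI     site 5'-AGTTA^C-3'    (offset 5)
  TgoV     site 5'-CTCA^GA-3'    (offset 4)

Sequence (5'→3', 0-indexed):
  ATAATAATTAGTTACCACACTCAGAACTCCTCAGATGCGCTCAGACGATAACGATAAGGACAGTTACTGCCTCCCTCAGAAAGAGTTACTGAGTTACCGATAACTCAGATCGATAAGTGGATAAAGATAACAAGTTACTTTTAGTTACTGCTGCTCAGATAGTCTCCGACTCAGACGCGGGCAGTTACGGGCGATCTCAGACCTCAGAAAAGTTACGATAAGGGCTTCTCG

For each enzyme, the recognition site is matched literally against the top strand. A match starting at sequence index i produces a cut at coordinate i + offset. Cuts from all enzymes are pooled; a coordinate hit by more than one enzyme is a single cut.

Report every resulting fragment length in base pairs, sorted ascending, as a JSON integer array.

Scan for sites:
  PtaII GATAA/2: at [46, 52, 98, 111, 119, 125, 216, 230] ⇒ [1, 48, 54, 100, 113, 121, 127, 218]
  UxaI AGTTAC/5: at [9, 61, 83, 91, 132, 142, 182, 210] ⇒ [14, 66, 88, 96, 137, 147, 187, 215]
  TgoV CTCAGA/4: at [19, 29, 39, 74, 103, 153, 169, 195, 202] ⇒ [23, 33, 43, 78, 107, 157, 173, 199, 206]

All cut coordinates (distinct, sorted): [1, 14, 23, 33, 43, 48, 54, 66, 78, 88, 96, 100, 107, 113, 121, 127, 137, 147, 157, 173, 187, 199, 206, 215, 218]

Fragment lengths:
  1→14: 13 bp
  14→23: 9 bp
  23→33: 10 bp
  33→43: 10 bp
  43→48: 5 bp
  48→54: 6 bp
  54→66: 12 bp
  66→78: 12 bp
  78→88: 10 bp
  88→96: 8 bp
  96→100: 4 bp
  100→107: 7 bp
  107→113: 6 bp
  113→121: 8 bp
  121→127: 6 bp
  127→137: 10 bp
  137→147: 10 bp
  147→157: 10 bp
  157→173: 16 bp
  173→187: 14 bp
  187→199: 12 bp
  199→206: 7 bp
  206→215: 9 bp
  215→218: 3 bp
  218→1 (wrap): 231-218+1 = 14 bp

[3,4,5,6,6,6,7,7,8,8,9,9,10,10,10,10,10,10,12,12,12,13,14,14,16]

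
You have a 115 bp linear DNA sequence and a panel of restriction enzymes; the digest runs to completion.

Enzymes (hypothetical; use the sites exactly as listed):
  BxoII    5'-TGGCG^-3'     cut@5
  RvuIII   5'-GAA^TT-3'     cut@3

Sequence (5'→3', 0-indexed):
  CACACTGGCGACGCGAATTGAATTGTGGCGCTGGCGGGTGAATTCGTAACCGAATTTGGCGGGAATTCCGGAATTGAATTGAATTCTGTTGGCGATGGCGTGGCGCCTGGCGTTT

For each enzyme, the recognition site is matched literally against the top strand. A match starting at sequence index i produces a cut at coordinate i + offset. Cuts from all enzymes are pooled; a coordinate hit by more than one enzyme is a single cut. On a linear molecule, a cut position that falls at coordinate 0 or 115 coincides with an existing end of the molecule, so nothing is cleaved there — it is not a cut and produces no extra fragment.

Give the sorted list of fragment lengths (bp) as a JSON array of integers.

[3,4,5,5,5,5,6,6,6,7,7,7,8,8,10,11,12]

Site scan:
  BxoII TGGCG/5: at [5, 25, 31, 56, 89, 95, 100, 107] ⇒ [10, 30, 36, 61, 94, 100, 105, 112]
  RvuIII GAATT/3: at [14, 19, 39, 51, 62, 70, 75, 80] ⇒ [17, 22, 42, 54, 65, 73, 78, 83]

Pooled cuts: [10, 17, 22, 30, 36, 42, 54, 61, 65, 73, 78, 83, 94, 100, 105, 112]

Fragment lengths:
  [0,10): 10 bp
  [10,17): 7 bp
  [17,22): 5 bp
  [22,30): 8 bp
  [30,36): 6 bp
  [36,42): 6 bp
  [42,54): 12 bp
  [54,61): 7 bp
  [61,65): 4 bp
  [65,73): 8 bp
  [73,78): 5 bp
  [78,83): 5 bp
  [83,94): 11 bp
  [94,100): 6 bp
  [100,105): 5 bp
  [105,112): 7 bp
  [112,115): 3 bp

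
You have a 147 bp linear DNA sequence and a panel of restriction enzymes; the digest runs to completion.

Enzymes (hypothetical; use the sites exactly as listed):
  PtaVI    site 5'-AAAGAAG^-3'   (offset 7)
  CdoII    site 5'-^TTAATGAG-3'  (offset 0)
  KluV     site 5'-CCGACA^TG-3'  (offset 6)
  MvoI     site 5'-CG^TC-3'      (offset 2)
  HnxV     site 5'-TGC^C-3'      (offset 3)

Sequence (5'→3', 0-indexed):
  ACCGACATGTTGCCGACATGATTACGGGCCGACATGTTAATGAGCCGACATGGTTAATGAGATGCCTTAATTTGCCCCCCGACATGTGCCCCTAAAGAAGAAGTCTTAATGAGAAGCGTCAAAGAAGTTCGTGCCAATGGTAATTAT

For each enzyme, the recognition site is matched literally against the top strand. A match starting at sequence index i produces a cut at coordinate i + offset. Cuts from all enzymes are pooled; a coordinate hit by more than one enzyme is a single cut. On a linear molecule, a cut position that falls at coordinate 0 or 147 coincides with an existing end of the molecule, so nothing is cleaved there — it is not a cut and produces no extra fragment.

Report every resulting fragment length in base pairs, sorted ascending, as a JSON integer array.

Scan for sites:
  PtaVI (AAAGAAG, off=7): starts [93, 120] → cuts [100, 127]
  CdoII (TTAATGAG, off=0): starts [36, 53, 105] → cuts [36, 53, 105]
  KluV (CCGACATG, off=6): starts [1, 12, 28, 44, 78] → cuts [7, 18, 34, 50, 84]
  MvoI (CGTC, off=2): starts [116] → cuts [118]
  HnxV (TGCC, off=3): starts [10, 62, 72, 86, 131] → cuts [13, 65, 75, 89, 134]

All cut coordinates (distinct, sorted): [7, 13, 18, 34, 36, 50, 53, 65, 75, 84, 89, 100, 105, 118, 127, 134]

Fragments:
  [0,7): 7 bp
  [7,13): 6 bp
  [13,18): 5 bp
  [18,34): 16 bp
  [34,36): 2 bp
  [36,50): 14 bp
  [50,53): 3 bp
  [53,65): 12 bp
  [65,75): 10 bp
  [75,84): 9 bp
  [84,89): 5 bp
  [89,100): 11 bp
  [100,105): 5 bp
  [105,118): 13 bp
  [118,127): 9 bp
  [127,134): 7 bp
  [134,147): 13 bp

[2,3,5,5,5,6,7,7,9,9,10,11,12,13,13,14,16]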